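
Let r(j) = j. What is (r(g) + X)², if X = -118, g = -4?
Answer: 14884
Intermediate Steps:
(r(g) + X)² = (-4 - 118)² = (-122)² = 14884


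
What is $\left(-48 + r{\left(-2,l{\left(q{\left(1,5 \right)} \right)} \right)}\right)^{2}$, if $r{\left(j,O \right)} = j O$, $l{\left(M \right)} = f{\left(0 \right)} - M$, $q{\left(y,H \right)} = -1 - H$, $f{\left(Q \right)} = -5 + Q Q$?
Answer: $2500$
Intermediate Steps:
$f{\left(Q \right)} = -5 + Q^{2}$
$l{\left(M \right)} = -5 - M$ ($l{\left(M \right)} = \left(-5 + 0^{2}\right) - M = \left(-5 + 0\right) - M = -5 - M$)
$r{\left(j,O \right)} = O j$
$\left(-48 + r{\left(-2,l{\left(q{\left(1,5 \right)} \right)} \right)}\right)^{2} = \left(-48 + \left(-5 - \left(-1 - 5\right)\right) \left(-2\right)\right)^{2} = \left(-48 + \left(-5 - -6\right) \left(-2\right)\right)^{2} = \left(-48 + \left(-5 + 6\right) \left(-2\right)\right)^{2} = \left(-48 + 1 \left(-2\right)\right)^{2} = \left(-48 - 2\right)^{2} = \left(-50\right)^{2} = 2500$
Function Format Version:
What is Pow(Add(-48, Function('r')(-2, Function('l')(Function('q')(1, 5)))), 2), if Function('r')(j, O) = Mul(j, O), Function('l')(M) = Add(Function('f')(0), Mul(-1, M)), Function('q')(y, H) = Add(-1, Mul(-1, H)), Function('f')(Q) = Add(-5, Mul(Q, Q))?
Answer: 2500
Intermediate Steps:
Function('f')(Q) = Add(-5, Pow(Q, 2))
Function('l')(M) = Add(-5, Mul(-1, M)) (Function('l')(M) = Add(Add(-5, Pow(0, 2)), Mul(-1, M)) = Add(Add(-5, 0), Mul(-1, M)) = Add(-5, Mul(-1, M)))
Function('r')(j, O) = Mul(O, j)
Pow(Add(-48, Function('r')(-2, Function('l')(Function('q')(1, 5)))), 2) = Pow(Add(-48, Mul(Add(-5, Mul(-1, Add(-1, Mul(-1, 5)))), -2)), 2) = Pow(Add(-48, Mul(Add(-5, Mul(-1, Add(-1, -5))), -2)), 2) = Pow(Add(-48, Mul(Add(-5, Mul(-1, -6)), -2)), 2) = Pow(Add(-48, Mul(Add(-5, 6), -2)), 2) = Pow(Add(-48, Mul(1, -2)), 2) = Pow(Add(-48, -2), 2) = Pow(-50, 2) = 2500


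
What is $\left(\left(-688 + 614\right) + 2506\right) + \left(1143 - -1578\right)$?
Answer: $5153$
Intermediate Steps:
$\left(\left(-688 + 614\right) + 2506\right) + \left(1143 - -1578\right) = \left(-74 + 2506\right) + \left(1143 + 1578\right) = 2432 + 2721 = 5153$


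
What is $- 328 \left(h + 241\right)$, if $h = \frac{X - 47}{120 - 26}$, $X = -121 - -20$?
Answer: $- \frac{3690984}{47} \approx -78532.0$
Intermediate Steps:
$X = -101$ ($X = -121 + 20 = -101$)
$h = - \frac{74}{47}$ ($h = \frac{-101 - 47}{120 - 26} = - \frac{148}{94} = \left(-148\right) \frac{1}{94} = - \frac{74}{47} \approx -1.5745$)
$- 328 \left(h + 241\right) = - 328 \left(- \frac{74}{47} + 241\right) = \left(-328\right) \frac{11253}{47} = - \frac{3690984}{47}$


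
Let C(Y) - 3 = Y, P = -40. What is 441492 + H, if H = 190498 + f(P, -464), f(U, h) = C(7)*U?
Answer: 631590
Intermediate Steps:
C(Y) = 3 + Y
f(U, h) = 10*U (f(U, h) = (3 + 7)*U = 10*U)
H = 190098 (H = 190498 + 10*(-40) = 190498 - 400 = 190098)
441492 + H = 441492 + 190098 = 631590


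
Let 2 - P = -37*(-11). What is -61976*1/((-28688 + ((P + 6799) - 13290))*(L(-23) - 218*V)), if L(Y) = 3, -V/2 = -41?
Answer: -127/1303264 ≈ -9.7448e-5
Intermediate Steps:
V = 82 (V = -2*(-41) = 82)
P = -405 (P = 2 - (-37)*(-11) = 2 - 1*407 = 2 - 407 = -405)
-61976*1/((-28688 + ((P + 6799) - 13290))*(L(-23) - 218*V)) = -61976*1/((-28688 + ((-405 + 6799) - 13290))*(3 - 218*82)) = -61976*1/((-28688 + (6394 - 13290))*(3 - 17876)) = -61976*(-1/(17873*(-28688 - 6896))) = -61976/((-35584*(-17873))) = -61976/635992832 = -61976*1/635992832 = -127/1303264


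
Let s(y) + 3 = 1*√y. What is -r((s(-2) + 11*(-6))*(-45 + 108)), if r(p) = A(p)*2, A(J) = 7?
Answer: -14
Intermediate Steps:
s(y) = -3 + √y (s(y) = -3 + 1*√y = -3 + √y)
r(p) = 14 (r(p) = 7*2 = 14)
-r((s(-2) + 11*(-6))*(-45 + 108)) = -1*14 = -14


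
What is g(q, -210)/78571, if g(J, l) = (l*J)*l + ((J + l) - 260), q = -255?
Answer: -11246225/78571 ≈ -143.13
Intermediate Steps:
g(J, l) = -260 + J + l + J*l² (g(J, l) = (J*l)*l + (-260 + J + l) = J*l² + (-260 + J + l) = -260 + J + l + J*l²)
g(q, -210)/78571 = (-260 - 255 - 210 - 255*(-210)²)/78571 = (-260 - 255 - 210 - 255*44100)*(1/78571) = (-260 - 255 - 210 - 11245500)*(1/78571) = -11246225*1/78571 = -11246225/78571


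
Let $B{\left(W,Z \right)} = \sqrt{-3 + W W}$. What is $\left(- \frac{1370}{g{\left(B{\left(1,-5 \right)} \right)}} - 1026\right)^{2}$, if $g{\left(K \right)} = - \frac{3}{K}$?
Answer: $\frac{5720284}{9} - 937080 i \sqrt{2} \approx 6.3559 \cdot 10^{5} - 1.3252 \cdot 10^{6} i$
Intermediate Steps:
$B{\left(W,Z \right)} = \sqrt{-3 + W^{2}}$
$\left(- \frac{1370}{g{\left(B{\left(1,-5 \right)} \right)}} - 1026\right)^{2} = \left(- \frac{1370}{\left(-3\right) \frac{1}{\sqrt{-3 + 1^{2}}}} - 1026\right)^{2} = \left(- \frac{1370}{\left(-3\right) \frac{1}{\sqrt{-3 + 1}}} - 1026\right)^{2} = \left(- \frac{1370}{\left(-3\right) \frac{1}{\sqrt{-2}}} - 1026\right)^{2} = \left(- \frac{1370}{\left(-3\right) \frac{1}{i \sqrt{2}}} - 1026\right)^{2} = \left(- \frac{1370}{\left(-3\right) \left(- \frac{i \sqrt{2}}{2}\right)} - 1026\right)^{2} = \left(- \frac{1370}{\frac{3}{2} i \sqrt{2}} - 1026\right)^{2} = \left(- 1370 \left(- \frac{i \sqrt{2}}{3}\right) - 1026\right)^{2} = \left(\frac{1370 i \sqrt{2}}{3} - 1026\right)^{2} = \left(-1026 + \frac{1370 i \sqrt{2}}{3}\right)^{2}$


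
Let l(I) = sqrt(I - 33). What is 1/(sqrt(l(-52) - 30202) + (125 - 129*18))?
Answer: -1/(2197 - sqrt(-30202 + I*sqrt(85))) ≈ -0.00045234 - 3.5782e-5*I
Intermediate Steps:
l(I) = sqrt(-33 + I)
1/(sqrt(l(-52) - 30202) + (125 - 129*18)) = 1/(sqrt(sqrt(-33 - 52) - 30202) + (125 - 129*18)) = 1/(sqrt(sqrt(-85) - 30202) + (125 - 2322)) = 1/(sqrt(I*sqrt(85) - 30202) - 2197) = 1/(sqrt(-30202 + I*sqrt(85)) - 2197) = 1/(-2197 + sqrt(-30202 + I*sqrt(85)))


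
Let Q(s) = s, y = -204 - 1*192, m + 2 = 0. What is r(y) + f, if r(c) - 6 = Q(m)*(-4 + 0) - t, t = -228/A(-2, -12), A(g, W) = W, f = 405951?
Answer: 405946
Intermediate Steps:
m = -2 (m = -2 + 0 = -2)
y = -396 (y = -204 - 192 = -396)
t = 19 (t = -228/(-12) = -228*(-1/12) = 19)
r(c) = -5 (r(c) = 6 + (-2*(-4 + 0) - 1*19) = 6 + (-2*(-4) - 19) = 6 + (8 - 19) = 6 - 11 = -5)
r(y) + f = -5 + 405951 = 405946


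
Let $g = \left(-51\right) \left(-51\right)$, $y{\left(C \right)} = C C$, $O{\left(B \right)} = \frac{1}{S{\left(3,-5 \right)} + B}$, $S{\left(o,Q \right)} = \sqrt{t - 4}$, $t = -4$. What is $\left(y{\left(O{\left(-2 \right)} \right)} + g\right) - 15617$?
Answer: $\frac{- 104128 \sqrt{2} + 52065 i}{4 \left(- i + 2 \sqrt{2}\right)} \approx -13016.0 + 0.078567 i$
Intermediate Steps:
$S{\left(o,Q \right)} = 2 i \sqrt{2}$ ($S{\left(o,Q \right)} = \sqrt{-4 - 4} = \sqrt{-8} = 2 i \sqrt{2}$)
$O{\left(B \right)} = \frac{1}{B + 2 i \sqrt{2}}$ ($O{\left(B \right)} = \frac{1}{2 i \sqrt{2} + B} = \frac{1}{B + 2 i \sqrt{2}}$)
$y{\left(C \right)} = C^{2}$
$g = 2601$
$\left(y{\left(O{\left(-2 \right)} \right)} + g\right) - 15617 = \left(\left(\frac{1}{-2 + 2 i \sqrt{2}}\right)^{2} + 2601\right) - 15617 = \left(\frac{1}{\left(-2 + 2 i \sqrt{2}\right)^{2}} + 2601\right) - 15617 = \left(2601 + \frac{1}{\left(-2 + 2 i \sqrt{2}\right)^{2}}\right) - 15617 = -13016 + \frac{1}{\left(-2 + 2 i \sqrt{2}\right)^{2}}$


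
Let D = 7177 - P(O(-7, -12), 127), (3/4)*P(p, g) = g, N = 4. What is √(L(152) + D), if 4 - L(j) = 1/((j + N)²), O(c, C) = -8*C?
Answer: √170635919/156 ≈ 83.736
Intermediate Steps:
P(p, g) = 4*g/3
L(j) = 4 - 1/(4 + j)² (L(j) = 4 - 1/((j + 4)²) = 4 - 1/((4 + j)²) = 4 - 1/(4 + j)²)
D = 21023/3 (D = 7177 - 4*127/3 = 7177 - 1*508/3 = 7177 - 508/3 = 21023/3 ≈ 7007.7)
√(L(152) + D) = √((4 - 1/(4 + 152)²) + 21023/3) = √((4 - 1/156²) + 21023/3) = √((4 - 1*1/24336) + 21023/3) = √((4 - 1/24336) + 21023/3) = √(97343/24336 + 21023/3) = √(170635919/24336) = √170635919/156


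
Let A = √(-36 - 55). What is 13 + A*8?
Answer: 13 + 8*I*√91 ≈ 13.0 + 76.315*I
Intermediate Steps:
A = I*√91 (A = √(-91) = I*√91 ≈ 9.5394*I)
13 + A*8 = 13 + (I*√91)*8 = 13 + 8*I*√91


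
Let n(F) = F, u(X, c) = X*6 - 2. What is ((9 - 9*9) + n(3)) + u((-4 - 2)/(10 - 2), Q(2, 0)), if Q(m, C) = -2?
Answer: -151/2 ≈ -75.500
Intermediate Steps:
u(X, c) = -2 + 6*X (u(X, c) = 6*X - 2 = -2 + 6*X)
((9 - 9*9) + n(3)) + u((-4 - 2)/(10 - 2), Q(2, 0)) = ((9 - 9*9) + 3) + (-2 + 6*((-4 - 2)/(10 - 2))) = ((9 - 81) + 3) + (-2 + 6*(-6/8)) = (-72 + 3) + (-2 + 6*(-6*⅛)) = -69 + (-2 + 6*(-¾)) = -69 + (-2 - 9/2) = -69 - 13/2 = -151/2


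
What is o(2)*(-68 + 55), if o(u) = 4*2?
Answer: -104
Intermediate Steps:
o(u) = 8
o(2)*(-68 + 55) = 8*(-68 + 55) = 8*(-13) = -104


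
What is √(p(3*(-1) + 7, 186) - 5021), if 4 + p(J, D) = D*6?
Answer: I*√3909 ≈ 62.522*I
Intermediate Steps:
p(J, D) = -4 + 6*D (p(J, D) = -4 + D*6 = -4 + 6*D)
√(p(3*(-1) + 7, 186) - 5021) = √((-4 + 6*186) - 5021) = √((-4 + 1116) - 5021) = √(1112 - 5021) = √(-3909) = I*√3909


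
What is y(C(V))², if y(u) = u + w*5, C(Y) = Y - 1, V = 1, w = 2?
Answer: 100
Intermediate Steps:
C(Y) = -1 + Y
y(u) = 10 + u (y(u) = u + 2*5 = u + 10 = 10 + u)
y(C(V))² = (10 + (-1 + 1))² = (10 + 0)² = 10² = 100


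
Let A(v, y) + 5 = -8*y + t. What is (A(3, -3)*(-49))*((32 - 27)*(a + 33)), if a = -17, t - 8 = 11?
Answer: -148960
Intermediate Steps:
t = 19 (t = 8 + 11 = 19)
A(v, y) = 14 - 8*y (A(v, y) = -5 + (-8*y + 19) = -5 + (19 - 8*y) = 14 - 8*y)
(A(3, -3)*(-49))*((32 - 27)*(a + 33)) = ((14 - 8*(-3))*(-49))*((32 - 27)*(-17 + 33)) = ((14 + 24)*(-49))*(5*16) = (38*(-49))*80 = -1862*80 = -148960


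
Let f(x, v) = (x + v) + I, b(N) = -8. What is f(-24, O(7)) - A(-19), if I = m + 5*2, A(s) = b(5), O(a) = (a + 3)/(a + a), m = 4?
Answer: -9/7 ≈ -1.2857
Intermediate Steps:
O(a) = (3 + a)/(2*a) (O(a) = (3 + a)/((2*a)) = (3 + a)*(1/(2*a)) = (3 + a)/(2*a))
A(s) = -8
I = 14 (I = 4 + 5*2 = 4 + 10 = 14)
f(x, v) = 14 + v + x (f(x, v) = (x + v) + 14 = (v + x) + 14 = 14 + v + x)
f(-24, O(7)) - A(-19) = (14 + (1/2)*(3 + 7)/7 - 24) - 1*(-8) = (14 + (1/2)*(1/7)*10 - 24) + 8 = (14 + 5/7 - 24) + 8 = -65/7 + 8 = -9/7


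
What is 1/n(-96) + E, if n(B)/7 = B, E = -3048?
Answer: -2048257/672 ≈ -3048.0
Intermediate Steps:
n(B) = 7*B
1/n(-96) + E = 1/(7*(-96)) - 3048 = 1/(-672) - 3048 = -1/672 - 3048 = -2048257/672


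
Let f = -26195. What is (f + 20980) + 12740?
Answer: 7525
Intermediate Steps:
(f + 20980) + 12740 = (-26195 + 20980) + 12740 = -5215 + 12740 = 7525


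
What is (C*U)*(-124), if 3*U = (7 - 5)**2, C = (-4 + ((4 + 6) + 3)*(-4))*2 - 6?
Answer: 58528/3 ≈ 19509.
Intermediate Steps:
C = -118 (C = (-4 + (10 + 3)*(-4))*2 - 6 = (-4 + 13*(-4))*2 - 6 = (-4 - 52)*2 - 6 = -56*2 - 6 = -112 - 6 = -118)
U = 4/3 (U = (7 - 5)**2/3 = (1/3)*2**2 = (1/3)*4 = 4/3 ≈ 1.3333)
(C*U)*(-124) = -118*4/3*(-124) = -472/3*(-124) = 58528/3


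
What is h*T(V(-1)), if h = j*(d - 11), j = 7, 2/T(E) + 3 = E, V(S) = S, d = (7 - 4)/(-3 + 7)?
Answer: 287/8 ≈ 35.875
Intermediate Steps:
d = ¾ (d = 3/4 = 3*(¼) = ¾ ≈ 0.75000)
T(E) = 2/(-3 + E)
h = -287/4 (h = 7*(¾ - 11) = 7*(-41/4) = -287/4 ≈ -71.750)
h*T(V(-1)) = -287/(2*(-3 - 1)) = -287/(2*(-4)) = -287*(-1)/(2*4) = -287/4*(-½) = 287/8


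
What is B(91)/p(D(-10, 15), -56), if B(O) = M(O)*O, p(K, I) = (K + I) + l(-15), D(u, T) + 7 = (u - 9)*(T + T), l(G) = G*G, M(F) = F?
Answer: -8281/408 ≈ -20.297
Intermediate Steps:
l(G) = G**2
D(u, T) = -7 + 2*T*(-9 + u) (D(u, T) = -7 + (u - 9)*(T + T) = -7 + (-9 + u)*(2*T) = -7 + 2*T*(-9 + u))
p(K, I) = 225 + I + K (p(K, I) = (K + I) + (-15)**2 = (I + K) + 225 = 225 + I + K)
B(O) = O**2 (B(O) = O*O = O**2)
B(91)/p(D(-10, 15), -56) = 91**2/(225 - 56 + (-7 - 18*15 + 2*15*(-10))) = 8281/(225 - 56 + (-7 - 270 - 300)) = 8281/(225 - 56 - 577) = 8281/(-408) = 8281*(-1/408) = -8281/408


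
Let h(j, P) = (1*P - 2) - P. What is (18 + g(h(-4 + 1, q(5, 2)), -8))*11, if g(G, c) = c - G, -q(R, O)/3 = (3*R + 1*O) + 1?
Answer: 132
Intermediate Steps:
q(R, O) = -3 - 9*R - 3*O (q(R, O) = -3*((3*R + 1*O) + 1) = -3*((3*R + O) + 1) = -3*((O + 3*R) + 1) = -3*(1 + O + 3*R) = -3 - 9*R - 3*O)
h(j, P) = -2 (h(j, P) = (P - 2) - P = (-2 + P) - P = -2)
(18 + g(h(-4 + 1, q(5, 2)), -8))*11 = (18 + (-8 - 1*(-2)))*11 = (18 + (-8 + 2))*11 = (18 - 6)*11 = 12*11 = 132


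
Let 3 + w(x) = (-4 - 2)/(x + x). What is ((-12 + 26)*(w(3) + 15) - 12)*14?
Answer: 1988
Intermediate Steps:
w(x) = -3 - 3/x (w(x) = -3 + (-4 - 2)/(x + x) = -3 - 6*1/(2*x) = -3 - 3/x)
((-12 + 26)*(w(3) + 15) - 12)*14 = ((-12 + 26)*((-3 - 3/3) + 15) - 12)*14 = (14*((-3 - 3*⅓) + 15) - 12)*14 = (14*((-3 - 1) + 15) - 12)*14 = (14*(-4 + 15) - 12)*14 = (14*11 - 12)*14 = (154 - 12)*14 = 142*14 = 1988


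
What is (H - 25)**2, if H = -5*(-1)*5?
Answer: 0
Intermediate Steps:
H = 25 (H = 5*5 = 25)
(H - 25)**2 = (25 - 25)**2 = 0**2 = 0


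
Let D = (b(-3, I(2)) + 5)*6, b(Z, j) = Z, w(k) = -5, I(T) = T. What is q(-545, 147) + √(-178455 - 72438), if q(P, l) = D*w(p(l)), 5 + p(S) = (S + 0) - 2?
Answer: -60 + 3*I*√27877 ≈ -60.0 + 500.89*I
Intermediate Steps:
p(S) = -7 + S (p(S) = -5 + ((S + 0) - 2) = -5 + (S - 2) = -5 + (-2 + S) = -7 + S)
D = 12 (D = (-3 + 5)*6 = 2*6 = 12)
q(P, l) = -60 (q(P, l) = 12*(-5) = -60)
q(-545, 147) + √(-178455 - 72438) = -60 + √(-178455 - 72438) = -60 + √(-250893) = -60 + 3*I*√27877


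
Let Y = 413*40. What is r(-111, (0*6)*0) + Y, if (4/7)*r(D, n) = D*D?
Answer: 152327/4 ≈ 38082.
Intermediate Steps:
r(D, n) = 7*D**2/4 (r(D, n) = 7*(D*D)/4 = 7*D**2/4)
Y = 16520
r(-111, (0*6)*0) + Y = (7/4)*(-111)**2 + 16520 = (7/4)*12321 + 16520 = 86247/4 + 16520 = 152327/4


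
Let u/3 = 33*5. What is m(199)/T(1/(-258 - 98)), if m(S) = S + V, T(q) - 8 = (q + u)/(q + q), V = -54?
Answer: -290/176203 ≈ -0.0016458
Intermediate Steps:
u = 495 (u = 3*(33*5) = 3*165 = 495)
T(q) = 8 + (495 + q)/(2*q) (T(q) = 8 + (q + 495)/(q + q) = 8 + (495 + q)/((2*q)) = 8 + (495 + q)*(1/(2*q)) = 8 + (495 + q)/(2*q))
m(S) = -54 + S (m(S) = S - 54 = -54 + S)
m(199)/T(1/(-258 - 98)) = (-54 + 199)/(((495 + 17/(-258 - 98))/(2*(1/(-258 - 98))))) = 145/(((495 + 17/(-356))/(2*(1/(-356))))) = 145/(((495 + 17*(-1/356))/(2*(-1/356)))) = 145/(((½)*(-356)*(495 - 17/356))) = 145/(((½)*(-356)*(176203/356))) = 145/(-176203/2) = 145*(-2/176203) = -290/176203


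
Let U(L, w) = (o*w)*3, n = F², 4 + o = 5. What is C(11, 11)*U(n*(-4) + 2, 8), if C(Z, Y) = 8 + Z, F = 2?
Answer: 456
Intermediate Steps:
o = 1 (o = -4 + 5 = 1)
n = 4 (n = 2² = 4)
U(L, w) = 3*w (U(L, w) = (1*w)*3 = w*3 = 3*w)
C(11, 11)*U(n*(-4) + 2, 8) = (8 + 11)*(3*8) = 19*24 = 456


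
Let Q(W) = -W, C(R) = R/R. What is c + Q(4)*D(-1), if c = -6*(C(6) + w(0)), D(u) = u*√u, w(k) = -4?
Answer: 18 + 4*I ≈ 18.0 + 4.0*I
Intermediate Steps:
D(u) = u^(3/2)
C(R) = 1
c = 18 (c = -6*(1 - 4) = -6*(-3) = 18)
c + Q(4)*D(-1) = 18 + (-1*4)*(-1)^(3/2) = 18 - (-4)*I = 18 + 4*I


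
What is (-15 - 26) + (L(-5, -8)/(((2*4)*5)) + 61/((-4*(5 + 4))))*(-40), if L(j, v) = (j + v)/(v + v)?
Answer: 3739/144 ≈ 25.965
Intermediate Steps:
L(j, v) = (j + v)/(2*v) (L(j, v) = (j + v)/((2*v)) = (j + v)*(1/(2*v)) = (j + v)/(2*v))
(-15 - 26) + (L(-5, -8)/(((2*4)*5)) + 61/((-4*(5 + 4))))*(-40) = (-15 - 26) + (((½)*(-5 - 8)/(-8))/(((2*4)*5)) + 61/((-4*(5 + 4))))*(-40) = -41 + (((½)*(-⅛)*(-13))/((8*5)) + 61/((-4*9)))*(-40) = -41 + ((13/16)/40 + 61/(-36))*(-40) = -41 + ((13/16)*(1/40) + 61*(-1/36))*(-40) = -41 + (13/640 - 61/36)*(-40) = -41 - 9643/5760*(-40) = -41 + 9643/144 = 3739/144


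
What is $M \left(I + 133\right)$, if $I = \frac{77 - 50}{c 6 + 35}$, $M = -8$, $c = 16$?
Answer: $- \frac{139600}{131} \approx -1065.6$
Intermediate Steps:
$I = \frac{27}{131}$ ($I = \frac{77 - 50}{16 \cdot 6 + 35} = \frac{27}{96 + 35} = \frac{27}{131} \approx 0.20611$)
$M \left(I + 133\right) = - 8 \left(\frac{27}{131} + 133\right) = \left(-8\right) \frac{17450}{131} = - \frac{139600}{131}$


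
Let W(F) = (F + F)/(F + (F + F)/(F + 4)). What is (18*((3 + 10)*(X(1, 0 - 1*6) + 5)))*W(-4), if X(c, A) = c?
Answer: 0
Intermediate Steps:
W(F) = 2*F/(F + 2*F/(4 + F)) (W(F) = (2*F)/(F + (2*F)/(4 + F)) = (2*F)/(F + 2*F/(4 + F)) = 2*F/(F + 2*F/(4 + F)))
(18*((3 + 10)*(X(1, 0 - 1*6) + 5)))*W(-4) = (18*((3 + 10)*(1 + 5)))*(2*(4 - 4)/(6 - 4)) = (18*(13*6))*(2*0/2) = (18*78)*(2*(½)*0) = 1404*0 = 0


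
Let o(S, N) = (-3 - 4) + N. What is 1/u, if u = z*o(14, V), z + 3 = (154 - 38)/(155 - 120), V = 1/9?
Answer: -315/682 ≈ -0.46188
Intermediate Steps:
V = 1/9 ≈ 0.11111
o(S, N) = -7 + N
z = 11/35 (z = -3 + (154 - 38)/(155 - 120) = -3 + 116/35 = 11/35 ≈ 0.31429)
u = -682/315 (u = 11*(-7 + 1/9)/35 = (11/35)*(-62/9) = -682/315 ≈ -2.1651)
1/u = 1/(-682/315) = -315/682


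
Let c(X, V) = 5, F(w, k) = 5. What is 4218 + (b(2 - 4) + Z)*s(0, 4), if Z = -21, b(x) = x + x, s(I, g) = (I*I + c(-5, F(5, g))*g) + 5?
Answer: 3593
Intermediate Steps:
s(I, g) = 5 + I² + 5*g (s(I, g) = (I*I + 5*g) + 5 = (I² + 5*g) + 5 = 5 + I² + 5*g)
b(x) = 2*x
4218 + (b(2 - 4) + Z)*s(0, 4) = 4218 + (2*(2 - 4) - 21)*(5 + 0² + 5*4) = 4218 + (2*(-2) - 21)*(5 + 0 + 20) = 4218 + (-4 - 21)*25 = 4218 - 25*25 = 4218 - 625 = 3593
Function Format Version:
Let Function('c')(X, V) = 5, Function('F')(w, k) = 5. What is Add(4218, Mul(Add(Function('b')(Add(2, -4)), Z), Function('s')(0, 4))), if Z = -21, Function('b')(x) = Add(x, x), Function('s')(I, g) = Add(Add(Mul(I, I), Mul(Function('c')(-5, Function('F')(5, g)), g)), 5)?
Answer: 3593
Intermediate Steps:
Function('s')(I, g) = Add(5, Pow(I, 2), Mul(5, g)) (Function('s')(I, g) = Add(Add(Mul(I, I), Mul(5, g)), 5) = Add(Add(Pow(I, 2), Mul(5, g)), 5) = Add(5, Pow(I, 2), Mul(5, g)))
Function('b')(x) = Mul(2, x)
Add(4218, Mul(Add(Function('b')(Add(2, -4)), Z), Function('s')(0, 4))) = Add(4218, Mul(Add(Mul(2, Add(2, -4)), -21), Add(5, Pow(0, 2), Mul(5, 4)))) = Add(4218, Mul(Add(Mul(2, -2), -21), Add(5, 0, 20))) = Add(4218, Mul(Add(-4, -21), 25)) = Add(4218, Mul(-25, 25)) = Add(4218, -625) = 3593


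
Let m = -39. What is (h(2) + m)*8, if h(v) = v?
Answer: -296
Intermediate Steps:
(h(2) + m)*8 = (2 - 39)*8 = -37*8 = -296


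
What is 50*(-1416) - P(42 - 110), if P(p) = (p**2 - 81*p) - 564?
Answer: -80368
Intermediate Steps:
P(p) = -564 + p**2 - 81*p
50*(-1416) - P(42 - 110) = 50*(-1416) - (-564 + (42 - 110)**2 - 81*(42 - 110)) = -70800 - (-564 + (-68)**2 - 81*(-68)) = -70800 - (-564 + 4624 + 5508) = -70800 - 1*9568 = -70800 - 9568 = -80368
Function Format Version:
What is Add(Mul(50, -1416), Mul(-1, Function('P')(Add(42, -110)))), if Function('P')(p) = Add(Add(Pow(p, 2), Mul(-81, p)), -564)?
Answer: -80368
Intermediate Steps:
Function('P')(p) = Add(-564, Pow(p, 2), Mul(-81, p))
Add(Mul(50, -1416), Mul(-1, Function('P')(Add(42, -110)))) = Add(Mul(50, -1416), Mul(-1, Add(-564, Pow(Add(42, -110), 2), Mul(-81, Add(42, -110))))) = Add(-70800, Mul(-1, Add(-564, Pow(-68, 2), Mul(-81, -68)))) = Add(-70800, Mul(-1, Add(-564, 4624, 5508))) = Add(-70800, Mul(-1, 9568)) = Add(-70800, -9568) = -80368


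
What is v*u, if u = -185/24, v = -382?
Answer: 35335/12 ≈ 2944.6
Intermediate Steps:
u = -185/24 (u = -185*1/24 = -185/24 ≈ -7.7083)
v*u = -382*(-185/24) = 35335/12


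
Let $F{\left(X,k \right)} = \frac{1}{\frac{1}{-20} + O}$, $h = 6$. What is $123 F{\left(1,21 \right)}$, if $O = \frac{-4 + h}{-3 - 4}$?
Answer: $- \frac{17220}{47} \approx -366.38$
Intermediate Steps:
$O = - \frac{2}{7}$ ($O = \frac{-4 + 6}{-3 - 4} = \frac{2}{-3 - 4} = \frac{2}{-7} = 2 \left(- \frac{1}{7}\right) = - \frac{2}{7} \approx -0.28571$)
$F{\left(X,k \right)} = - \frac{140}{47}$ ($F{\left(X,k \right)} = \frac{1}{\frac{1}{-20} - \frac{2}{7}} = \frac{1}{- \frac{1}{20} - \frac{2}{7}} = \frac{1}{- \frac{47}{140}} = - \frac{140}{47}$)
$123 F{\left(1,21 \right)} = 123 \left(- \frac{140}{47}\right) = - \frac{17220}{47}$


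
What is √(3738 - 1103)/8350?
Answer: √2635/8350 ≈ 0.0061476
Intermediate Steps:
√(3738 - 1103)/8350 = √2635*(1/8350) = √2635/8350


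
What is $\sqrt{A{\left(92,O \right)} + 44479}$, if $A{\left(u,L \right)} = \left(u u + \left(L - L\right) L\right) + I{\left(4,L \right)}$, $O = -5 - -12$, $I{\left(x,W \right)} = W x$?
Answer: $\sqrt{52971} \approx 230.15$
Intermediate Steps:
$O = 7$ ($O = -5 + 12 = 7$)
$A{\left(u,L \right)} = u^{2} + 4 L$ ($A{\left(u,L \right)} = \left(u u + \left(L - L\right) L\right) + L 4 = \left(u^{2} + 0 L\right) + 4 L = \left(u^{2} + 0\right) + 4 L = u^{2} + 4 L$)
$\sqrt{A{\left(92,O \right)} + 44479} = \sqrt{\left(92^{2} + 4 \cdot 7\right) + 44479} = \sqrt{\left(8464 + 28\right) + 44479} = \sqrt{8492 + 44479} = \sqrt{52971}$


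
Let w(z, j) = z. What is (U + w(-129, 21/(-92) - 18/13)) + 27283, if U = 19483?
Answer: 46637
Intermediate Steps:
(U + w(-129, 21/(-92) - 18/13)) + 27283 = (19483 - 129) + 27283 = 19354 + 27283 = 46637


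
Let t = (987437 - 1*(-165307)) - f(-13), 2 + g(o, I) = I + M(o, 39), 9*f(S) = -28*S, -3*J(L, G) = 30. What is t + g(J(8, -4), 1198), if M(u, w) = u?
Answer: 10385006/9 ≈ 1.1539e+6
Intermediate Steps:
J(L, G) = -10 (J(L, G) = -1/3*30 = -10)
f(S) = -28*S/9 (f(S) = (-28*S)/9 = -28*S/9)
g(o, I) = -2 + I + o (g(o, I) = -2 + (I + o) = -2 + I + o)
t = 10374332/9 (t = (987437 - 1*(-165307)) - (-28)*(-13)/9 = (987437 + 165307) - 1*364/9 = 1152744 - 364/9 = 10374332/9 ≈ 1.1527e+6)
t + g(J(8, -4), 1198) = 10374332/9 + (-2 + 1198 - 10) = 10374332/9 + 1186 = 10385006/9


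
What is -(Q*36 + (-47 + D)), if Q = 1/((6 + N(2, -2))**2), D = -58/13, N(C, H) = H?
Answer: 2559/52 ≈ 49.212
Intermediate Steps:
D = -58/13 (D = -58*1/13 = -58/13 ≈ -4.4615)
Q = 1/16 (Q = 1/((6 - 2)**2) = 1/(4**2) = 1/16 ≈ 0.062500)
-(Q*36 + (-47 + D)) = -((1/16)*36 + (-47 - 58/13)) = -(9/4 - 669/13) = -1*(-2559/52) = 2559/52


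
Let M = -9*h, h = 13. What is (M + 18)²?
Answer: 9801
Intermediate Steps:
M = -117 (M = -9*13 = -117)
(M + 18)² = (-117 + 18)² = (-99)² = 9801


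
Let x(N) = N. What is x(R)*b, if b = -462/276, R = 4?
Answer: -154/23 ≈ -6.6956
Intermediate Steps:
b = -77/46 (b = -462*1/276 = -77/46 ≈ -1.6739)
x(R)*b = 4*(-77/46) = -154/23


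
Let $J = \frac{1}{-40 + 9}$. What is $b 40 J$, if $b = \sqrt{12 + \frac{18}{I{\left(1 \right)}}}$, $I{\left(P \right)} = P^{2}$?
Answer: $- \frac{40 \sqrt{30}}{31} \approx -7.0674$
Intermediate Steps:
$J = - \frac{1}{31}$ ($J = \frac{1}{-31} = - \frac{1}{31} \approx -0.032258$)
$b = \sqrt{30}$ ($b = \sqrt{12 + \frac{18}{1^{2}}} = \sqrt{12 + \frac{18}{1}} = \sqrt{12 + 18 \cdot 1} = \sqrt{12 + 18} = \sqrt{30} \approx 5.4772$)
$b 40 J = \sqrt{30} \cdot 40 \left(- \frac{1}{31}\right) = 40 \sqrt{30} \left(- \frac{1}{31}\right) = - \frac{40 \sqrt{30}}{31}$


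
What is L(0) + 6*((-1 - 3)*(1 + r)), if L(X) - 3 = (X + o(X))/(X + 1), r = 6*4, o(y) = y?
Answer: -597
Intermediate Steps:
r = 24
L(X) = 3 + 2*X/(1 + X) (L(X) = 3 + (X + X)/(X + 1) = 3 + (2*X)/(1 + X) = 3 + 2*X/(1 + X))
L(0) + 6*((-1 - 3)*(1 + r)) = (3 + 5*0)/(1 + 0) + 6*((-1 - 3)*(1 + 24)) = (3 + 0)/1 + 6*(-4*25) = 1*3 + 6*(-100) = 3 - 600 = -597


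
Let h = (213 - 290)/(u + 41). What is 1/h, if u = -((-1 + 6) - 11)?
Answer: -47/77 ≈ -0.61039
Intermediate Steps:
u = 6 (u = -(5 - 11) = -1*(-6) = 6)
h = -77/47 (h = (213 - 290)/(6 + 41) = -77/47 ≈ -1.6383)
1/h = 1/(-77/47) = -47/77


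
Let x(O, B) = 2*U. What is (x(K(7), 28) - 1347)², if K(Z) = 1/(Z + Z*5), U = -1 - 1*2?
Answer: 1830609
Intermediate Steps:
U = -3 (U = -1 - 2 = -3)
K(Z) = 1/(6*Z) (K(Z) = 1/(Z + 5*Z) = 1/(6*Z))
x(O, B) = -6 (x(O, B) = 2*(-3) = -6)
(x(K(7), 28) - 1347)² = (-6 - 1347)² = (-1353)² = 1830609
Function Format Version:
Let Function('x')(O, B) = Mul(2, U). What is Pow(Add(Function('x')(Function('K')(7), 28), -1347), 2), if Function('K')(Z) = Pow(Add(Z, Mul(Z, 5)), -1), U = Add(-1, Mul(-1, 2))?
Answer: 1830609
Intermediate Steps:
U = -3 (U = Add(-1, -2) = -3)
Function('K')(Z) = Mul(Rational(1, 6), Pow(Z, -1)) (Function('K')(Z) = Pow(Add(Z, Mul(5, Z)), -1) = Pow(Mul(6, Z), -1) = Mul(Rational(1, 6), Pow(Z, -1)))
Function('x')(O, B) = -6 (Function('x')(O, B) = Mul(2, -3) = -6)
Pow(Add(Function('x')(Function('K')(7), 28), -1347), 2) = Pow(Add(-6, -1347), 2) = Pow(-1353, 2) = 1830609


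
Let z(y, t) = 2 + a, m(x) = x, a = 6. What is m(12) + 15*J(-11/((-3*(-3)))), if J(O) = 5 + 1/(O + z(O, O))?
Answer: 5442/61 ≈ 89.213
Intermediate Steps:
z(y, t) = 8 (z(y, t) = 2 + 6 = 8)
J(O) = 5 + 1/(8 + O) (J(O) = 5 + 1/(O + 8) = 5 + 1/(8 + O))
m(12) + 15*J(-11/((-3*(-3)))) = 12 + 15*((41 + 5*(-11/((-3*(-3)))))/(8 - 11/((-3*(-3))))) = 12 + 15*((41 + 5*(-11/9))/(8 - 11/9)) = 12 + 15*((41 - 55/9)/(61/9)) = 12 + 15*((9/61)*(314/9)) = 12 + 15*(314/61) = 12 + 4710/61 = 5442/61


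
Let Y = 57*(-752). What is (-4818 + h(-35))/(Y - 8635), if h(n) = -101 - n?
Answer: 4884/51499 ≈ 0.094837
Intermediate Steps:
Y = -42864
(-4818 + h(-35))/(Y - 8635) = (-4818 + (-101 - 1*(-35)))/(-42864 - 8635) = (-4818 + (-101 + 35))/(-51499) = (-4818 - 66)*(-1/51499) = -4884*(-1/51499) = 4884/51499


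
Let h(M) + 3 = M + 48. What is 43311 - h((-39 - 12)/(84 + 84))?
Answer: 2422913/56 ≈ 43266.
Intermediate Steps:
h(M) = 45 + M (h(M) = -3 + (M + 48) = -3 + (48 + M) = 45 + M)
43311 - h((-39 - 12)/(84 + 84)) = 43311 - (45 + (-39 - 12)/(84 + 84)) = 43311 - (45 - 51/168) = 43311 - (45 - 51*1/168) = 43311 - (45 - 17/56) = 43311 - 1*2503/56 = 43311 - 2503/56 = 2422913/56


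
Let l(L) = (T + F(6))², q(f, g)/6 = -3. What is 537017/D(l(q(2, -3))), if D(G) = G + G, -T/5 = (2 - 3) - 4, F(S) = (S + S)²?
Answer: 41309/4394 ≈ 9.4012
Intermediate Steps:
q(f, g) = -18 (q(f, g) = 6*(-3) = -18)
F(S) = 4*S² (F(S) = (2*S)² = 4*S²)
T = 25 (T = -5*((2 - 3) - 4) = -5*(-1 - 4) = -5*(-5) = 25)
l(L) = 28561 (l(L) = (25 + 4*6²)² = (25 + 4*36)² = (25 + 144)² = 169² = 28561)
D(G) = 2*G
537017/D(l(q(2, -3))) = 537017/((2*28561)) = 537017/57122 = 537017*(1/57122) = 41309/4394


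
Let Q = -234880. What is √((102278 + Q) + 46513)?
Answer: I*√86089 ≈ 293.41*I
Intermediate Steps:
√((102278 + Q) + 46513) = √((102278 - 234880) + 46513) = √(-132602 + 46513) = √(-86089) = I*√86089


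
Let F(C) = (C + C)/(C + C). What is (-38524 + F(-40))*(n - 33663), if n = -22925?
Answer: 2179939524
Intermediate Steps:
F(C) = 1 (F(C) = (2*C)/((2*C)) = (2*C)*(1/(2*C)) = 1)
(-38524 + F(-40))*(n - 33663) = (-38524 + 1)*(-22925 - 33663) = -38523*(-56588) = 2179939524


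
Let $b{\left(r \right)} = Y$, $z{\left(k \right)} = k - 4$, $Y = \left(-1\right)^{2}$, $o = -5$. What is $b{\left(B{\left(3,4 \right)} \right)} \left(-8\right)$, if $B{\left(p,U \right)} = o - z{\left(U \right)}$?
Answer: $-8$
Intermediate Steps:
$Y = 1$
$z{\left(k \right)} = -4 + k$
$B{\left(p,U \right)} = -1 - U$ ($B{\left(p,U \right)} = -5 - \left(-4 + U\right) = -1 - U$)
$b{\left(r \right)} = 1$
$b{\left(B{\left(3,4 \right)} \right)} \left(-8\right) = 1 \left(-8\right) = -8$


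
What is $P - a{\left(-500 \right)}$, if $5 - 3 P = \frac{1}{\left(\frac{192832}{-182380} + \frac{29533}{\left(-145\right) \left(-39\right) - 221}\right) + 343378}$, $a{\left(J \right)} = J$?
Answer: $\frac{11640152533260935}{23202961905219} \approx 501.67$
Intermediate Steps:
$P = \frac{38671580651435}{23202961905219}$ ($P = \frac{5}{3} - \frac{1}{3 \left(\left(\frac{192832}{-182380} + \frac{29533}{\left(-145\right) \left(-39\right) - 221}\right) + 343378\right)} = \frac{5}{3} - \frac{1}{3 \left(\left(192832 \left(- \frac{1}{182380}\right) + \frac{29533}{5655 - 221}\right) + 343378\right)} = \frac{5}{3} - \frac{1}{3 \left(\left(- \frac{48208}{45595} + \frac{29533}{5434}\right) + 343378\right)} = \frac{5}{3} - \frac{1}{3 \left(\frac{98599533}{22523930} + 343378\right)} = \frac{5}{3} - \frac{1}{3 \cdot \frac{7734320635073}{22523930}} = \frac{5}{3} - \frac{22523930}{23202961905219} = \frac{38671580651435}{23202961905219} \approx 1.6667$)
$P - a{\left(-500 \right)} = \frac{38671580651435}{23202961905219} - -500 = \frac{38671580651435}{23202961905219} + 500 = \frac{11640152533260935}{23202961905219}$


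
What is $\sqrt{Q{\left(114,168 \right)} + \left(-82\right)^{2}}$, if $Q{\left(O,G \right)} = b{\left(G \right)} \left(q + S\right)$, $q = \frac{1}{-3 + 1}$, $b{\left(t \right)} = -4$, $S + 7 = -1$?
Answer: $\sqrt{6758} \approx 82.207$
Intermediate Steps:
$S = -8$ ($S = -7 - 1 = -8$)
$q = - \frac{1}{2}$ ($q = \frac{1}{-2} = - \frac{1}{2} \approx -0.5$)
$Q{\left(O,G \right)} = 34$ ($Q{\left(O,G \right)} = - 4 \left(- \frac{1}{2} - 8\right) = \left(-4\right) \left(- \frac{17}{2}\right) = 34$)
$\sqrt{Q{\left(114,168 \right)} + \left(-82\right)^{2}} = \sqrt{34 + \left(-82\right)^{2}} = \sqrt{34 + 6724} = \sqrt{6758}$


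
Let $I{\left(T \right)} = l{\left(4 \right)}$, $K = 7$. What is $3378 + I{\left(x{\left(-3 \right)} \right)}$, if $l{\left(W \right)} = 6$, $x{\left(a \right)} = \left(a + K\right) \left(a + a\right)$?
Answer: $3384$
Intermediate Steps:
$x{\left(a \right)} = 2 a \left(7 + a\right)$ ($x{\left(a \right)} = \left(a + 7\right) \left(a + a\right) = \left(7 + a\right) 2 a = 2 a \left(7 + a\right)$)
$I{\left(T \right)} = 6$
$3378 + I{\left(x{\left(-3 \right)} \right)} = 3378 + 6 = 3384$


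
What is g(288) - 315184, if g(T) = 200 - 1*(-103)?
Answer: -314881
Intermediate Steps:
g(T) = 303 (g(T) = 200 + 103 = 303)
g(288) - 315184 = 303 - 315184 = -314881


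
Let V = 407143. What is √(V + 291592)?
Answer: √698735 ≈ 835.90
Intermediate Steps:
√(V + 291592) = √(407143 + 291592) = √698735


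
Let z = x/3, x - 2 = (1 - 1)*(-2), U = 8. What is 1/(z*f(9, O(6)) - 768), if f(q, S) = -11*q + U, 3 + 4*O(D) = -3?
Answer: -3/2486 ≈ -0.0012068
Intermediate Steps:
x = 2 (x = 2 + (1 - 1)*(-2) = 2 + 0*(-2) = 2 + 0 = 2)
O(D) = -3/2 (O(D) = -3/4 + (1/4)*(-3) = -3/4 - 3/4 = -3/2)
z = 2/3 ≈ 0.66667
f(q, S) = 8 - 11*q (f(q, S) = -11*q + 8 = 8 - 11*q)
1/(z*f(9, O(6)) - 768) = 1/(2*(8 - 11*9)/3 - 768) = 1/(2*(8 - 99)/3 - 768) = 1/((2/3)*(-91) - 768) = 1/(-182/3 - 768) = 1/(-2486/3) = -3/2486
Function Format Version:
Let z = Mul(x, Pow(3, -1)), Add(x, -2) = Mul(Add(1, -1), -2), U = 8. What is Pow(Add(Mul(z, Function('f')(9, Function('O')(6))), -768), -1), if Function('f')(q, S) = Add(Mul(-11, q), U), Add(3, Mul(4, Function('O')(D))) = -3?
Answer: Rational(-3, 2486) ≈ -0.0012068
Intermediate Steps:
x = 2 (x = Add(2, Mul(Add(1, -1), -2)) = Add(2, Mul(0, -2)) = Add(2, 0) = 2)
Function('O')(D) = Rational(-3, 2) (Function('O')(D) = Add(Rational(-3, 4), Mul(Rational(1, 4), -3)) = Add(Rational(-3, 4), Rational(-3, 4)) = Rational(-3, 2))
z = Rational(2, 3) (z = Mul(2, Pow(3, -1)) = Mul(2, Rational(1, 3)) = Rational(2, 3) ≈ 0.66667)
Function('f')(q, S) = Add(8, Mul(-11, q)) (Function('f')(q, S) = Add(Mul(-11, q), 8) = Add(8, Mul(-11, q)))
Pow(Add(Mul(z, Function('f')(9, Function('O')(6))), -768), -1) = Pow(Add(Mul(Rational(2, 3), Add(8, Mul(-11, 9))), -768), -1) = Pow(Add(Mul(Rational(2, 3), Add(8, -99)), -768), -1) = Pow(Add(Mul(Rational(2, 3), -91), -768), -1) = Pow(Add(Rational(-182, 3), -768), -1) = Pow(Rational(-2486, 3), -1) = Rational(-3, 2486)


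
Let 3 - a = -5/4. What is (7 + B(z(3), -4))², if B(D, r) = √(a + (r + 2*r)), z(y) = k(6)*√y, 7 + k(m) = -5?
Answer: (14 + I*√31)²/4 ≈ 41.25 + 38.974*I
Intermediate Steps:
a = 17/4 (a = 3 - (-5)/4 = 3 - 1*(-5/4) = 3 + 5/4 = 17/4 ≈ 4.2500)
k(m) = -12 (k(m) = -7 - 5 = -12)
z(y) = -12*√y
B(D, r) = √(17/4 + 3*r) (B(D, r) = √(17/4 + (r + 2*r)) = √(17/4 + 3*r))
(7 + B(z(3), -4))² = (7 + √(17 + 12*(-4))/2)² = (7 + √(17 - 48)/2)² = (7 + √(-31)/2)² = (7 + (I*√31)/2)² = (7 + I*√31/2)²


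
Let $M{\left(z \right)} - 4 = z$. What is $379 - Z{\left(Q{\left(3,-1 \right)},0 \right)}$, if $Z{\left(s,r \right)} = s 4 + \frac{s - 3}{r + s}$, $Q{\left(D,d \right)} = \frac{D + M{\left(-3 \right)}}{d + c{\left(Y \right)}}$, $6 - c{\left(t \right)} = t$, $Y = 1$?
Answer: $377$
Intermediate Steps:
$c{\left(t \right)} = 6 - t$
$M{\left(z \right)} = 4 + z$
$Q{\left(D,d \right)} = \frac{1 + D}{5 + d}$ ($Q{\left(D,d \right)} = \frac{D + \left(4 - 3\right)}{d + \left(6 - 1\right)} = \frac{D + 1}{d + \left(6 - 1\right)} = \frac{1 + D}{d + 5} = \frac{1 + D}{5 + d}$)
$Z{\left(s,r \right)} = 4 s + \frac{-3 + s}{r + s}$
$379 - Z{\left(Q{\left(3,-1 \right)},0 \right)} = 379 - \frac{-3 + \frac{1 + 3}{5 - 1} + 4 \left(\frac{1 + 3}{5 - 1}\right)^{2} + 4 \cdot 0 \frac{1 + 3}{5 - 1}}{0 + \frac{1 + 3}{5 - 1}} = 379 - \frac{-3 + \frac{1}{4} \cdot 4 + 4 \left(\frac{1}{4} \cdot 4\right)^{2} + 4 \cdot 0 \cdot \frac{1}{4} \cdot 4}{0 + \frac{1}{4} \cdot 4} = 379 - \frac{-3 + 1 + 4 \cdot 1^{2} + 4 \cdot 0 \cdot 1}{0 + 1} = 379 - \frac{-3 + 1 + 4 \cdot 1 + 0}{1} = 379 - 1 \left(-3 + 1 + 4 + 0\right) = 379 - 1 \cdot 2 = 379 - 2 = 377$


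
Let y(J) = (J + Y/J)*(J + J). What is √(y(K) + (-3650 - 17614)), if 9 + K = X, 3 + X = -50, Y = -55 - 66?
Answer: 7*I*√282 ≈ 117.55*I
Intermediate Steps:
Y = -121
X = -53 (X = -3 - 50 = -53)
K = -62 (K = -9 - 53 = -62)
y(J) = 2*J*(J - 121/J) (y(J) = (J - 121/J)*(J + J) = (J - 121/J)*(2*J) = 2*J*(J - 121/J))
√(y(K) + (-3650 - 17614)) = √((-242 + 2*(-62)²) + (-3650 - 17614)) = √((-242 + 2*3844) - 21264) = √((-242 + 7688) - 21264) = √(7446 - 21264) = √(-13818) = 7*I*√282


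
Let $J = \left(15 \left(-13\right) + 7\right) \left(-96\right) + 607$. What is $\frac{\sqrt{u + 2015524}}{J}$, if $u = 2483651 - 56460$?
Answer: $\frac{3 \sqrt{493635}}{18655} \approx 0.11299$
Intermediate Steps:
$u = 2427191$ ($u = 2483651 - 56460 = 2427191$)
$J = 18655$ ($J = \left(-195 + 7\right) \left(-96\right) + 607 = \left(-188\right) \left(-96\right) + 607 = 18048 + 607 = 18655$)
$\frac{\sqrt{u + 2015524}}{J} = \frac{\sqrt{2427191 + 2015524}}{18655} = \sqrt{4442715} \cdot \frac{1}{18655} = 3 \sqrt{493635} \cdot \frac{1}{18655} = \frac{3 \sqrt{493635}}{18655}$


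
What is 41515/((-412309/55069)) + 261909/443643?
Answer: -338047998812708/60972667229 ≈ -5544.3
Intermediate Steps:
41515/((-412309/55069)) + 261909/443643 = 41515/((-412309*1/55069)) + 261909*(1/443643) = 41515/(-412309/55069) + 87303/147881 = 41515*(-55069/412309) + 87303/147881 = -2286189535/412309 + 87303/147881 = -338047998812708/60972667229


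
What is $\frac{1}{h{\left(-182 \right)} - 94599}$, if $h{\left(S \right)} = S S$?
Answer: $- \frac{1}{61475} \approx -1.6267 \cdot 10^{-5}$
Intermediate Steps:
$h{\left(S \right)} = S^{2}$
$\frac{1}{h{\left(-182 \right)} - 94599} = \frac{1}{\left(-182\right)^{2} - 94599} = \frac{1}{33124 - 94599} = \frac{1}{-61475} = - \frac{1}{61475}$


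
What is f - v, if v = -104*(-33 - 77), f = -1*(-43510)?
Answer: 32070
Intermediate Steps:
f = 43510
v = 11440 (v = -104*(-110) = 11440)
f - v = 43510 - 1*11440 = 43510 - 11440 = 32070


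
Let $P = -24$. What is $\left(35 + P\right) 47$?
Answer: $517$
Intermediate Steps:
$\left(35 + P\right) 47 = \left(35 - 24\right) 47 = 11 \cdot 47 = 517$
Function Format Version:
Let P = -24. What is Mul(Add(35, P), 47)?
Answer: 517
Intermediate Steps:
Mul(Add(35, P), 47) = Mul(Add(35, -24), 47) = Mul(11, 47) = 517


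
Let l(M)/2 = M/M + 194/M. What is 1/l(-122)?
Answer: -61/72 ≈ -0.84722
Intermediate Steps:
l(M) = 2 + 388/M (l(M) = 2*(M/M + 194/M) = 2*(1 + 194/M) = 2 + 388/M)
1/l(-122) = 1/(2 + 388/(-122)) = 1/(2 + 388*(-1/122)) = 1/(2 - 194/61) = 1/(-72/61) = -61/72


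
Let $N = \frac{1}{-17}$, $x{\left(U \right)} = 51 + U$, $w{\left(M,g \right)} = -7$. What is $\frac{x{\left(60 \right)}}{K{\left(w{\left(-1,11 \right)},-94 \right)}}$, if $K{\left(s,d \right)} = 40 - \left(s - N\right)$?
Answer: $\frac{629}{266} \approx 2.3647$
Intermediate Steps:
$N = - \frac{1}{17} \approx -0.058824$
$K{\left(s,d \right)} = \frac{679}{17} - s$ ($K{\left(s,d \right)} = 40 - \left(s - - \frac{1}{17}\right) = 40 - \left(s + \frac{1}{17}\right) = 40 - \left(\frac{1}{17} + s\right) = \frac{679}{17} - s$)
$\frac{x{\left(60 \right)}}{K{\left(w{\left(-1,11 \right)},-94 \right)}} = \frac{51 + 60}{\frac{679}{17} - -7} = \frac{111}{\frac{679}{17} + 7} = \frac{111}{\frac{798}{17}} = 111 \cdot \frac{17}{798} = \frac{629}{266}$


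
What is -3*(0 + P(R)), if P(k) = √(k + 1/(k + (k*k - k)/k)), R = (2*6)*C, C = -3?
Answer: -3*I*√191917/73 ≈ -18.003*I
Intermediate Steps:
R = -36 (R = (2*6)*(-3) = 12*(-3) = -36)
P(k) = √(k + 1/(k + (k² - k)/k))
-3*(0 + P(R)) = -3*(0 + √((1 - 36*(-1 + 2*(-36)))/(-1 + 2*(-36)))) = -3*(0 + √((1 - 36*(-1 - 72))/(-1 - 72))) = -3*(0 + √((1 - 36*(-73))/(-73))) = -3*(0 + √(-(1 + 2628)/73)) = -3*(0 + √(-1/73*2629)) = -3*(0 + √(-2629/73)) = -3*(0 + I*√191917/73) = -3*I*√191917/73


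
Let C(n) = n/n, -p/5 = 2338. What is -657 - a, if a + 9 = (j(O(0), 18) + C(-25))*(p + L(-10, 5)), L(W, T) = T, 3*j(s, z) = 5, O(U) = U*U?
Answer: 30512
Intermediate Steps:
O(U) = U**2
p = -11690 (p = -5*2338 = -11690)
j(s, z) = 5/3 (j(s, z) = (1/3)*5 = 5/3)
C(n) = 1
a = -31169 (a = -9 + (5/3 + 1)*(-11690 + 5) = -9 + (8/3)*(-11685) = -9 - 31160 = -31169)
-657 - a = -657 - 1*(-31169) = -657 + 31169 = 30512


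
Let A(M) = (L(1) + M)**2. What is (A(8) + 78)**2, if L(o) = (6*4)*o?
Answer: 1214404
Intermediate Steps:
L(o) = 24*o
A(M) = (24 + M)**2 (A(M) = (24*1 + M)**2 = (24 + M)**2)
(A(8) + 78)**2 = ((24 + 8)**2 + 78)**2 = (32**2 + 78)**2 = (1024 + 78)**2 = 1102**2 = 1214404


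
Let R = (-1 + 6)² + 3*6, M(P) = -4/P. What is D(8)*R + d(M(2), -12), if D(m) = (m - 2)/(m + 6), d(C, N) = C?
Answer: 115/7 ≈ 16.429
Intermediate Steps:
D(m) = (-2 + m)/(6 + m)
R = 43 (R = 5² + 18 = 25 + 18 = 43)
D(8)*R + d(M(2), -12) = ((-2 + 8)/(6 + 8))*43 - 4/2 = (6/14)*43 - 4*½ = ((1/14)*6)*43 - 2 = (3/7)*43 - 2 = 129/7 - 2 = 115/7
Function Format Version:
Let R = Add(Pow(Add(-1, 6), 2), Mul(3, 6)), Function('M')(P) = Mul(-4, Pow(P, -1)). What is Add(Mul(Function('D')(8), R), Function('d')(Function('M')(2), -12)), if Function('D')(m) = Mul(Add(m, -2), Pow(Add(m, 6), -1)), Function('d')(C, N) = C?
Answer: Rational(115, 7) ≈ 16.429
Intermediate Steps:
Function('D')(m) = Mul(Pow(Add(6, m), -1), Add(-2, m)) (Function('D')(m) = Mul(Add(-2, m), Pow(Add(6, m), -1)) = Mul(Pow(Add(6, m), -1), Add(-2, m)))
R = 43 (R = Add(Pow(5, 2), 18) = Add(25, 18) = 43)
Add(Mul(Function('D')(8), R), Function('d')(Function('M')(2), -12)) = Add(Mul(Mul(Pow(Add(6, 8), -1), Add(-2, 8)), 43), Mul(-4, Pow(2, -1))) = Add(Mul(Mul(Pow(14, -1), 6), 43), Mul(-4, Rational(1, 2))) = Add(Mul(Mul(Rational(1, 14), 6), 43), -2) = Add(Mul(Rational(3, 7), 43), -2) = Add(Rational(129, 7), -2) = Rational(115, 7)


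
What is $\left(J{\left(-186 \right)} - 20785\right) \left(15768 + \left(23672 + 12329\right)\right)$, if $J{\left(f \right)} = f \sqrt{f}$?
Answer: $-1076018665 - 9629034 i \sqrt{186} \approx -1.076 \cdot 10^{9} - 1.3132 \cdot 10^{8} i$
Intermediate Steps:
$J{\left(f \right)} = f^{\frac{3}{2}}$
$\left(J{\left(-186 \right)} - 20785\right) \left(15768 + \left(23672 + 12329\right)\right) = \left(\left(-186\right)^{\frac{3}{2}} - 20785\right) \left(15768 + \left(23672 + 12329\right)\right) = \left(- 186 i \sqrt{186} - 20785\right) \left(15768 + 36001\right) = \left(-20785 - 186 i \sqrt{186}\right) 51769 = -1076018665 - 9629034 i \sqrt{186}$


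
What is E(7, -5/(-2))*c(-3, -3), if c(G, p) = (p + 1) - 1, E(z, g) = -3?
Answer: 9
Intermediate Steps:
c(G, p) = p (c(G, p) = (1 + p) - 1 = p)
E(7, -5/(-2))*c(-3, -3) = -3*(-3) = 9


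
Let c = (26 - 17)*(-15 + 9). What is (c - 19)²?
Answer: 5329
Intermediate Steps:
c = -54 (c = 9*(-6) = -54)
(c - 19)² = (-54 - 19)² = (-73)² = 5329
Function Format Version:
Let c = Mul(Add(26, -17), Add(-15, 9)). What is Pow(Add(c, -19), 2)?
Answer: 5329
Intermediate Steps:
c = -54 (c = Mul(9, -6) = -54)
Pow(Add(c, -19), 2) = Pow(Add(-54, -19), 2) = Pow(-73, 2) = 5329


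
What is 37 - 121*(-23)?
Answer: 2820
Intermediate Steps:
37 - 121*(-23) = 37 + 2783 = 2820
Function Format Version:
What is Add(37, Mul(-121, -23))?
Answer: 2820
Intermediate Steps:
Add(37, Mul(-121, -23)) = Add(37, 2783) = 2820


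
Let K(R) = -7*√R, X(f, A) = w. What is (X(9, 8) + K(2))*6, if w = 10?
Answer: 60 - 42*√2 ≈ 0.60303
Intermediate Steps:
X(f, A) = 10
(X(9, 8) + K(2))*6 = (10 - 7*√2)*6 = 60 - 42*√2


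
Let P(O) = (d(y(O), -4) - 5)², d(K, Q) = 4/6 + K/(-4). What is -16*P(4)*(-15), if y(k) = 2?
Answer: 16820/3 ≈ 5606.7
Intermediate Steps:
d(K, Q) = ⅔ - K/4 (d(K, Q) = 4*(⅙) + K*(-¼) = ⅔ - K/4)
P(O) = 841/36 (P(O) = ((⅔ - ¼*2) - 5)² = ((⅔ - ½) - 5)² = (⅙ - 5)² = (-29/6)² = 841/36)
-16*P(4)*(-15) = -16*841/36*(-15) = -3364/9*(-15) = 16820/3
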